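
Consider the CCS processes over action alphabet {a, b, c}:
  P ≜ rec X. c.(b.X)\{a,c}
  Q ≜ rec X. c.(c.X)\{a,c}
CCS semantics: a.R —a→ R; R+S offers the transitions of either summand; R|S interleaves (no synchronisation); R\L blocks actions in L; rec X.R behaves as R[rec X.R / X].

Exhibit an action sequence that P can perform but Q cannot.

cb

P's transition system — 3 states:
  s0 = rec X. c.(b.X)\{a,c} → ··c··> s1
  s1 = (b.(rec X. c.(b.X)\{a,c}))\{a,c} → ··b··> s2
  s2 = (rec X. c.(b.X)\{a,c})\{a,c} → ∅
Q's transition system — 2 states:
  t0 = rec X. c.(c.X)\{a,c} → ··c··> t1
  t1 = (c.(rec X. c.(c.X)\{a,c}))\{a,c} → ∅
Trace ⟨cb⟩ through P, begin at {s0}:
  step 1 (c): {s1}
  step 2 (b): {s2}
  — P admits the full trace.
Trace ⟨cb⟩ through Q, begin at {t0}:
  step 1 (c): {t1}
  step 2 (b): ∅ (Q stuck)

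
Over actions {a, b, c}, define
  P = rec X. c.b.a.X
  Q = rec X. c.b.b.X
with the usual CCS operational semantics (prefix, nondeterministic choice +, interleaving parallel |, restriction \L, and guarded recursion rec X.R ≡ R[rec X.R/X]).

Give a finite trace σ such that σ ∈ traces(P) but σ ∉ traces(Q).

cba

P's transition system — 3 states:
  s0 = rec X. c.b.a.X → —c→ s1
  s1 = b.a.(rec X. c.b.a.X) → —b→ s2
  s2 = a.(rec X. c.b.a.X) → —a→ s0
Q's transition system — 3 states:
  t0 = rec X. c.b.b.X → —c→ t1
  t1 = b.b.(rec X. c.b.b.X) → —b→ t2
  t2 = b.(rec X. c.b.b.X) → —b→ t0
Run σ = ⟨cba⟩ on P: start {s0}
  after c @ step 1: {s1}
  after b @ step 2: {s2}
  after a @ step 3: {s0}
  ✓ P
Run σ = ⟨cba⟩ on Q: start {t0}
  after c @ step 1: {t1}
  after b @ step 2: {t2}
  after a @ step 3: no successor for Q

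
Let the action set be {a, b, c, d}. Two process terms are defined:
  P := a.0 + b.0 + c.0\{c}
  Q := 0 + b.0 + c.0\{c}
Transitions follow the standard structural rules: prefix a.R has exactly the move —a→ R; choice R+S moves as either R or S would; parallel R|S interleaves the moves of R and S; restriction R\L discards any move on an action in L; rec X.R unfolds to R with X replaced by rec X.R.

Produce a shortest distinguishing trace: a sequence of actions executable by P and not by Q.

a

LTS(P): 3 reachable states
  m0 = a.0 + b.0 + c.0\{c} | ··a··> m1, ··b··> m1, ··c··> m2
  m1 = 0 | ∅
  m2 = 0\{c} | ∅
LTS(Q): 3 reachable states
  n0 = 0 + b.0 + c.0\{c} | ··b··> n1, ··c··> n2
  n1 = 0 | ∅
  n2 = 0\{c} | ∅
Executing a from P (initial set {m0}):
  [1] a ⇒ {m1}
  — P admits the full trace.
Executing a from Q (initial set {n0}):
  [1] a ⇒ ∅  — Q cannot continue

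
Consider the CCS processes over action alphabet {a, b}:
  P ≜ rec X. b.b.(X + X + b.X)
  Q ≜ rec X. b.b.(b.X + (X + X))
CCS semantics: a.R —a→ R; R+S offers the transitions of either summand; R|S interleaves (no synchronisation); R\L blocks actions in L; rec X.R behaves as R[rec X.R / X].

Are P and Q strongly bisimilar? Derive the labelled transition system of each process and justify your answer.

P's transition system — 3 states:
  m0 = rec X. b.b.(X + X + b.X) :: --b--▸ m1
  m1 = b.((rec X. b.b.(X + X + b.X)) + (rec X. b.b.(X + X + b.X)) + b.(rec X. b.b.(X + X + b.X))) :: --b--▸ m2
  m2 = (rec X. b.b.(X + X + b.X)) + (rec X. b.b.(X + X + b.X)) + b.(rec X. b.b.(X + X + b.X)) :: --b--▸ m0, --b--▸ m1
Q's transition system — 3 states:
  n0 = rec X. b.b.(b.X + (X + X)) :: --b--▸ n1
  n1 = b.(b.(rec X. b.b.(b.X + (X + X))) + ((rec X. b.b.(b.X + (X + X))) + (rec X. b.b.(b.X + (X + X))))) :: --b--▸ n2
  n2 = b.(rec X. b.b.(b.X + (X + X))) + ((rec X. b.b.(b.X + (X + X))) + (rec X. b.b.(b.X + (X + X)))) :: --b--▸ n0, --b--▸ n1
Bisimilarity quotient blocks:
  B0 = {m0, m1, m2, n0, n1, n2}
m0 ∈ B0, n0 ∈ B0 → same block

P ~ Q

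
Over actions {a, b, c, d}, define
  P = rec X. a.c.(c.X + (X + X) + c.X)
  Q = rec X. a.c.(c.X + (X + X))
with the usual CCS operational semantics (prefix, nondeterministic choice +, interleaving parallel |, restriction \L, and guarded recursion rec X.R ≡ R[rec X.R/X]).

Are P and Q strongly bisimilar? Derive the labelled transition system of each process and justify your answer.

Reachable graph of P (3 states):
  u0 = rec X. a.c.(c.X + (X + X) + c.X) ⊢ --a--▸ u1
  u1 = c.(c.(rec X. a.c.(c.X + (X + X) + c.X)) + ((rec X. a.c.(c.X + (X + X) + c.X)) + (rec X. a.c.(c.X + (X + X) + c.X))) + c.(rec X. a.c.(c.X + (X + X) + c.X))) ⊢ --c--▸ u2
  u2 = c.(rec X. a.c.(c.X + (X + X) + c.X)) + ((rec X. a.c.(c.X + (X + X) + c.X)) + (rec X. a.c.(c.X + (X + X) + c.X))) + c.(rec X. a.c.(c.X + (X + X) + c.X)) ⊢ --a--▸ u1, --c--▸ u0
Reachable graph of Q (3 states):
  v0 = rec X. a.c.(c.X + (X + X)) ⊢ --a--▸ v1
  v1 = c.(c.(rec X. a.c.(c.X + (X + X))) + ((rec X. a.c.(c.X + (X + X))) + (rec X. a.c.(c.X + (X + X))))) ⊢ --c--▸ v2
  v2 = c.(rec X. a.c.(c.X + (X + X))) + ((rec X. a.c.(c.X + (X + X))) + (rec X. a.c.(c.X + (X + X)))) ⊢ --a--▸ v1, --c--▸ v0
Coarsest stable partition (strong bisimilarity classes):
  B0 = {u0, v0}
  B1 = {u1, v1}
  B2 = {u2, v2}
u0 ∈ B0, v0 ∈ B0 → same block

YES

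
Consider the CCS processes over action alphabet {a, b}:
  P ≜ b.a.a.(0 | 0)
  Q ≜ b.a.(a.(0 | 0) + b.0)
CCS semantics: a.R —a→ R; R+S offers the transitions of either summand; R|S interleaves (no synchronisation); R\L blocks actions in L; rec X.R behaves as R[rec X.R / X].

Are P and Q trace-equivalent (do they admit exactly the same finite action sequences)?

P's transition system — 4 states:
  s0 = b.a.a.(0 | 0) ⊢ =b=> s1
  s1 = a.a.(0 | 0) ⊢ =a=> s2
  s2 = a.(0 | 0) ⊢ =a=> s3
  s3 = 0 | 0 ⊢ (no moves)
Q's transition system — 5 states:
  t0 = b.a.(a.(0 | 0) + b.0) ⊢ =b=> t1
  t1 = a.(a.(0 | 0) + b.0) ⊢ =a=> t2
  t2 = a.(0 | 0) + b.0 ⊢ =a=> t3, =b=> t4
  t3 = 0 | 0 ⊢ (no moves)
  t4 = 0 ⊢ (no moves)
Trace ⟨bab⟩ through Q, begin at {t0}:
  [1] b ⇒ {t1}
  [2] a ⇒ {t2}
  [3] b ⇒ {t4}
  ✓ Q
Trace ⟨bab⟩ through P, begin at {s0}:
  [1] b ⇒ {s1}
  [2] a ⇒ {s2}
  [3] b ⇒ ∅ (P stuck)

traces(P) ≠ traces(Q) — witness ⟨bab⟩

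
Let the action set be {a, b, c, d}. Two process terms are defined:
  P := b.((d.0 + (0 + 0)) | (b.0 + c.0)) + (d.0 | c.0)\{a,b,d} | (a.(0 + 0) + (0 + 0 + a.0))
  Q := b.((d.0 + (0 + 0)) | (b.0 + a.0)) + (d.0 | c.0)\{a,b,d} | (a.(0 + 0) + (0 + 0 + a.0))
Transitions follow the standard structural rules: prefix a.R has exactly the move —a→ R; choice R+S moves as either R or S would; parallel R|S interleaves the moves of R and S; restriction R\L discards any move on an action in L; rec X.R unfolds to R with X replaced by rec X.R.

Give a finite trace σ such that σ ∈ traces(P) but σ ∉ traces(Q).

Reachable graph of P (10 states):
  m0 = b.((d.0 + (0 + 0)) | (b.0 + c.0)) + (d.0 | c.0)\{a,b,d} | (a.(0 + 0) + (0 + 0 + a.0)) | —a→ m1, —a→ m2, —b→ m3, —c→ m4
  m1 = (d.0 | c.0)\{a,b,d} | (0 + 0) | —c→ m5
  m2 = (d.0 | c.0)\{a,b,d} | 0 | —c→ m6
  m3 = (d.0 + (0 + 0)) | (b.0 + c.0) | —b→ m7, —c→ m7, —d→ m8
  m4 = (d.0 | 0)\{a,b,d} | (a.(0 + 0) + (0 + 0 + a.0)) | —a→ m5, —a→ m6
  m5 = (d.0 | 0)\{a,b,d} | (0 + 0) | ∅
  m6 = (d.0 | 0)\{a,b,d} | 0 | ∅
  m7 = (d.0 + (0 + 0)) | 0 | —d→ m9
  m8 = 0 | (b.0 + c.0) | —b→ m9, —c→ m9
  m9 = 0 | 0 | ∅
Reachable graph of Q (10 states):
  n0 = b.((d.0 + (0 + 0)) | (b.0 + a.0)) + (d.0 | c.0)\{a,b,d} | (a.(0 + 0) + (0 + 0 + a.0)) | —a→ n1, —a→ n2, —b→ n3, —c→ n4
  n1 = (d.0 | c.0)\{a,b,d} | (0 + 0) | —c→ n5
  n2 = (d.0 | c.0)\{a,b,d} | 0 | —c→ n6
  n3 = (d.0 + (0 + 0)) | (b.0 + a.0) | —a→ n7, —b→ n7, —d→ n8
  n4 = (d.0 | 0)\{a,b,d} | (a.(0 + 0) + (0 + 0 + a.0)) | —a→ n5, —a→ n6
  n5 = (d.0 | 0)\{a,b,d} | (0 + 0) | ∅
  n6 = (d.0 | 0)\{a,b,d} | 0 | ∅
  n7 = (d.0 + (0 + 0)) | 0 | —d→ n9
  n8 = 0 | (b.0 + a.0) | —a→ n9, —b→ n9
  n9 = 0 | 0 | ∅
Trace ⟨bc⟩ through P, begin at {m0}:
  after b @ step 1: {m3}
  after c @ step 2: {m7}
  ✓ P
Trace ⟨bc⟩ through Q, begin at {n0}:
  after b @ step 1: {n3}
  after c @ step 2: ∅ (Q stuck)

bc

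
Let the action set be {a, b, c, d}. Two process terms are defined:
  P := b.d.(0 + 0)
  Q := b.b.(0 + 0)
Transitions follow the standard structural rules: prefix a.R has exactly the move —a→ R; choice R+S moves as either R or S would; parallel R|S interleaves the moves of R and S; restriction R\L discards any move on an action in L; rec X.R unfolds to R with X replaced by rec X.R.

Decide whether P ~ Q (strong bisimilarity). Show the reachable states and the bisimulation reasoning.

not bisimilar

Reachable graph of P (3 states):
  u0 = b.d.(0 + 0) → —b→ u1
  u1 = d.(0 + 0) → —d→ u2
  u2 = 0 + 0 → ∅
Reachable graph of Q (3 states):
  v0 = b.b.(0 + 0) → —b→ v1
  v1 = b.(0 + 0) → —b→ v2
  v2 = 0 + 0 → ∅
Coarsest stable partition (strong bisimilarity classes):
  B0 = {u0}
  B1 = {u1}
  B2 = {u2, v2}
  B3 = {v0}
  B4 = {v1}
u0 ∈ B0, v0 ∈ B3 → different blocks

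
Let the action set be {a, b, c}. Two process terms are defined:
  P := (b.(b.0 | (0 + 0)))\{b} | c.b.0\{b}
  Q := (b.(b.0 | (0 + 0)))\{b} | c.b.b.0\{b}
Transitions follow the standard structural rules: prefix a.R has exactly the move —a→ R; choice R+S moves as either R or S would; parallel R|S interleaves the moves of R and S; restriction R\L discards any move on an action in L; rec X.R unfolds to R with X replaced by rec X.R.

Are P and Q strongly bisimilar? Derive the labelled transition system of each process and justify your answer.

not bisimilar

P's transition system — 3 states:
  p0 = (b.(b.0 | (0 + 0)))\{b} | c.b.0\{b} :: =c=> p1
  p1 = (b.(b.0 | (0 + 0)))\{b} | b.0\{b} :: =b=> p2
  p2 = (b.(b.0 | (0 + 0)))\{b} | 0\{b} :: deadlocked
Q's transition system — 4 states:
  q0 = (b.(b.0 | (0 + 0)))\{b} | c.b.b.0\{b} :: =c=> q1
  q1 = (b.(b.0 | (0 + 0)))\{b} | b.b.0\{b} :: =b=> q2
  q2 = (b.(b.0 | (0 + 0)))\{b} | b.0\{b} :: =b=> q3
  q3 = (b.(b.0 | (0 + 0)))\{b} | 0\{b} :: deadlocked
Coarsest stable partition (strong bisimilarity classes):
  B0 = {p0}
  B1 = {p1, q2}
  B2 = {p2, q3}
  B3 = {q0}
  B4 = {q1}
p0 ∈ B0, q0 ∈ B3 → different blocks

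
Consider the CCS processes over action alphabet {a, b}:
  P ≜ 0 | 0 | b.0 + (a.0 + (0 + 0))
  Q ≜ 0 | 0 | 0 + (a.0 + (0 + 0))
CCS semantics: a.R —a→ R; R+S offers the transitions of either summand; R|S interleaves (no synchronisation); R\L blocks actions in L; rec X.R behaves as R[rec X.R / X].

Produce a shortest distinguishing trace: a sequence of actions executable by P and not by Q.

Reachable graph of P (3 states):
  u0 = 0 | 0 | b.0 + (a.0 + (0 + 0)) → ··a··> u1, ··b··> u2
  u1 = 0 → ∅
  u2 = 0 | 0 | 0 → ∅
Reachable graph of Q (2 states):
  v0 = 0 | 0 | 0 + (a.0 + (0 + 0)) → ··a··> v1
  v1 = 0 → ∅
Executing b from P (initial set {u0}):
  after b @ step 1: {u2}
  ✓ P
Executing b from Q (initial set {v0}):
  after b @ step 1: ∅ (Q stuck)

b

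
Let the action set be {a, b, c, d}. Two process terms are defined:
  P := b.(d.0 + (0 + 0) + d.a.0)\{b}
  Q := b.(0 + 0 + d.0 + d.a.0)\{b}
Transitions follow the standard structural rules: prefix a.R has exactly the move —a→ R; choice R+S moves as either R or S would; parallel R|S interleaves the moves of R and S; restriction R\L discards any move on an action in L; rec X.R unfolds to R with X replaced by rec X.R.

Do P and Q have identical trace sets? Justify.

traces(P) = traces(Q)

LTS(P): 4 reachable states
  s0 = b.(d.0 + (0 + 0) + d.a.0)\{b} :: —b→ s1
  s1 = (d.0 + (0 + 0) + d.a.0)\{b} :: —d→ s2, —d→ s3
  s2 = (a.0)\{b} :: —a→ s3
  s3 = 0\{b} :: (no moves)
LTS(Q): 4 reachable states
  t0 = b.(0 + 0 + d.0 + d.a.0)\{b} :: —b→ t1
  t1 = (0 + 0 + d.0 + d.a.0)\{b} :: —d→ t2, —d→ t3
  t2 = (a.0)\{b} :: —a→ t3
  t3 = 0\{b} :: (no moves)
Coarsest stable partition (strong bisimilarity classes):
  B0 = {s0, t0}
  B1 = {s1, t1}
  B2 = {s2, t2}
  B3 = {s3, t3}
s0 ∈ B0, t0 ∈ B0 → same block
Bisimilar ⇒ trace-equivalent.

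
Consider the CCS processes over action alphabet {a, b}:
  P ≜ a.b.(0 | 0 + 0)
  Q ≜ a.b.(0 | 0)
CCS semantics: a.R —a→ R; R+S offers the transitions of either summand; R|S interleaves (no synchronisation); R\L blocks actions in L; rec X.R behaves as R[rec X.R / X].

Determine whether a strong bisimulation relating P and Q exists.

YES

Reachable graph of P (3 states):
  m0 = a.b.(0 | 0 + 0) :: -a-> m1
  m1 = b.(0 | 0 + 0) :: -b-> m2
  m2 = 0 | 0 + 0 :: deadlocked
Reachable graph of Q (3 states):
  n0 = a.b.(0 | 0) :: -a-> n1
  n1 = b.(0 | 0) :: -b-> n2
  n2 = 0 | 0 :: deadlocked
Coarsest stable partition (strong bisimilarity classes):
  B0 = {m0, n0}
  B1 = {m1, n1}
  B2 = {m2, n2}
m0 ∈ B0, n0 ∈ B0 → same block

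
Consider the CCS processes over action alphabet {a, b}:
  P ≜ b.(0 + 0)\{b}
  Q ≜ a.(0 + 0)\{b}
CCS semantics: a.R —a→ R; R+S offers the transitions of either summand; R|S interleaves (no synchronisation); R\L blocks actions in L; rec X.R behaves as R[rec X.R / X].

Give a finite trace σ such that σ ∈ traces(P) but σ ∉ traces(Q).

b

LTS(P): 2 reachable states
  m0 = b.(0 + 0)\{b} :: ··b··> m1
  m1 = (0 + 0)\{b} :: ·
LTS(Q): 2 reachable states
  n0 = a.(0 + 0)\{b} :: ··a··> n1
  n1 = (0 + 0)\{b} :: ·
Run σ = ⟨b⟩ on P: start {m0}
  [1] b ⇒ {m1}
  ✓ P
Run σ = ⟨b⟩ on Q: start {n0}
  [1] b ⇒ ∅  — Q cannot continue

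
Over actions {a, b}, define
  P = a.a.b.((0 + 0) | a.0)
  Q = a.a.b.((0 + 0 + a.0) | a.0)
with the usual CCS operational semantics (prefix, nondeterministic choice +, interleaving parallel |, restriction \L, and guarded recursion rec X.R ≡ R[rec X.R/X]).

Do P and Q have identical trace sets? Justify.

LTS(P): 5 reachable states
  m0 = a.a.b.((0 + 0) | a.0) has moves --a--▸ m1
  m1 = a.b.((0 + 0) | a.0) has moves --a--▸ m2
  m2 = b.((0 + 0) | a.0) has moves --b--▸ m3
  m3 = (0 + 0) | a.0 has moves --a--▸ m4
  m4 = (0 + 0) | 0 has moves stopped
LTS(Q): 7 reachable states
  n0 = a.a.b.((0 + 0 + a.0) | a.0) has moves --a--▸ n1
  n1 = a.b.((0 + 0 + a.0) | a.0) has moves --a--▸ n2
  n2 = b.((0 + 0 + a.0) | a.0) has moves --b--▸ n3
  n3 = (0 + 0 + a.0) | a.0 has moves --a--▸ n4, --a--▸ n5
  n4 = (0 + 0 + a.0) | 0 has moves --a--▸ n6
  n5 = 0 | a.0 has moves --a--▸ n6
  n6 = 0 | 0 has moves stopped
Run σ = ⟨aabaa⟩ on Q: start {n0}
  [1] a ⇒ {n1}
  [2] a ⇒ {n2}
  [3] b ⇒ {n3}
  [4] a ⇒ {n4, n5}
  [5] a ⇒ {n6}
  ✓ Q
Run σ = ⟨aabaa⟩ on P: start {m0}
  [1] a ⇒ {m1}
  [2] a ⇒ {m2}
  [3] b ⇒ {m3}
  [4] a ⇒ {m4}
  [5] a ⇒ ∅ (P stuck)

trace-distinct — witness ⟨aabaa⟩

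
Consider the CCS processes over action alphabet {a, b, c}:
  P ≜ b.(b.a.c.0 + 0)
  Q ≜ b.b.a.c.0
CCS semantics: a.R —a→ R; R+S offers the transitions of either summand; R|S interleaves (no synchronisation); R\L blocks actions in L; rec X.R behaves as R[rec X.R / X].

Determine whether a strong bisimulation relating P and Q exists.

P's transition system — 5 states:
  u0 = b.(b.a.c.0 + 0) has moves --b--▸ u1
  u1 = b.a.c.0 + 0 has moves --b--▸ u2
  u2 = a.c.0 has moves --a--▸ u3
  u3 = c.0 has moves --c--▸ u4
  u4 = 0 has moves stopped
Q's transition system — 5 states:
  v0 = b.b.a.c.0 has moves --b--▸ v1
  v1 = b.a.c.0 has moves --b--▸ v2
  v2 = a.c.0 has moves --a--▸ v3
  v3 = c.0 has moves --c--▸ v4
  v4 = 0 has moves stopped
Coarsest stable partition (strong bisimilarity classes):
  B0 = {u0, v0}
  B1 = {u1, v1}
  B2 = {u2, v2}
  B3 = {u3, v3}
  B4 = {u4, v4}
u0 ∈ B0, v0 ∈ B0 → same block

bisimilar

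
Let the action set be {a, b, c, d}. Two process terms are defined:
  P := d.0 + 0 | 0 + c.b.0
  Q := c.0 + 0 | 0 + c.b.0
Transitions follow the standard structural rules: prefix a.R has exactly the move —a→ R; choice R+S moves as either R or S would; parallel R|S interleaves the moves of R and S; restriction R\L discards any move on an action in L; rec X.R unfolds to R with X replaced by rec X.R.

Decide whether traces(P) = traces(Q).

LTS(P): 3 reachable states
  m0 = d.0 + 0 | 0 + c.b.0 has moves =c=> m1, =d=> m2
  m1 = b.0 has moves =b=> m2
  m2 = 0 has moves ∅
LTS(Q): 3 reachable states
  n0 = c.0 + 0 | 0 + c.b.0 has moves =c=> n1, =c=> n2
  n1 = 0 has moves ∅
  n2 = b.0 has moves =b=> n1
Trace ⟨d⟩ through P, begin at {m0}:
  after d @ step 1: {m2}
  — P admits the full trace.
Trace ⟨d⟩ through Q, begin at {n0}:
  after d @ step 1: ∅  — Q cannot continue

NO — witness ⟨d⟩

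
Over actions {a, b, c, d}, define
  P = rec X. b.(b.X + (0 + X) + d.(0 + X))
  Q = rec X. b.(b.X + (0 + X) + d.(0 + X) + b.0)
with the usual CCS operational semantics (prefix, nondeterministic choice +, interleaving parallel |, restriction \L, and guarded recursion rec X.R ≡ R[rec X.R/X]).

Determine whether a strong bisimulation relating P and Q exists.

P's transition system — 3 states:
  m0 = rec X. b.(b.X + (0 + X) + d.(0 + X)) | =b=> m1
  m1 = b.(rec X. b.(b.X + (0 + X) + d.(0 + X))) + (0 + (rec X. b.(b.X + (0 + X) + d.(0 + X)))) + d.(0 + (rec X. b.(b.X + (0 + X) + d.(0 + X)))) | =b=> m0, =b=> m1, =d=> m2
  m2 = 0 + (rec X. b.(b.X + (0 + X) + d.(0 + X))) | =b=> m1
Q's transition system — 4 states:
  n0 = rec X. b.(b.X + (0 + X) + d.(0 + X) + b.0) | =b=> n1
  n1 = b.(rec X. b.(b.X + (0 + X) + d.(0 + X) + b.0)) + (0 + (rec X. b.(b.X + (0 + X) + d.(0 + X) + b.0))) + d.(0 + (rec X. b.(b.X + (0 + X) + d.(0 + X) + b.0))) + b.0 | =b=> n0, =b=> n1, =b=> n2, =d=> n3
  n2 = 0 | ∅
  n3 = 0 + (rec X. b.(b.X + (0 + X) + d.(0 + X) + b.0)) | =b=> n1
Bisimilarity quotient blocks:
  B0 = {m0, m2}
  B1 = {m1}
  B2 = {n0, n3}
  B3 = {n1}
  B4 = {n2}
m0 ∈ B0, n0 ∈ B2 → different blocks

P ≁ Q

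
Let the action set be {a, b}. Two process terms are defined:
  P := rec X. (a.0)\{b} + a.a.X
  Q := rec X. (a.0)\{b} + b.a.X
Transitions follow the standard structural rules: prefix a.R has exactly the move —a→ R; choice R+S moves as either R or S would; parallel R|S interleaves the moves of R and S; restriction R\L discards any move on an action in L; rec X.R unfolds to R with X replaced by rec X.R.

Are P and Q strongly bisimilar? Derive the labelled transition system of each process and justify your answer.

not bisimilar

LTS(P): 3 reachable states
  u0 = rec X. (a.0)\{b} + a.a.X has moves -a-> u1, -a-> u2
  u1 = 0\{b} has moves deadlocked
  u2 = a.(rec X. (a.0)\{b} + a.a.X) has moves -a-> u0
LTS(Q): 3 reachable states
  v0 = rec X. (a.0)\{b} + b.a.X has moves -a-> v1, -b-> v2
  v1 = 0\{b} has moves deadlocked
  v2 = a.(rec X. (a.0)\{b} + b.a.X) has moves -a-> v0
Coarsest stable partition (strong bisimilarity classes):
  B0 = {u0}
  B1 = {u1, v1}
  B2 = {u2}
  B3 = {v0}
  B4 = {v2}
u0 ∈ B0, v0 ∈ B3 → different blocks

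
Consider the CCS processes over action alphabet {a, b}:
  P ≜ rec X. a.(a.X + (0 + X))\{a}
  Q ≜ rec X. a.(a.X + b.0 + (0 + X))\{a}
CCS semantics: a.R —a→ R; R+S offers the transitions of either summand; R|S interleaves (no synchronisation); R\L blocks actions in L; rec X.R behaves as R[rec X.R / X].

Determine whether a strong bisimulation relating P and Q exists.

P's transition system — 2 states:
  s0 = rec X. a.(a.X + (0 + X))\{a} → -a-> s1
  s1 = (a.(rec X. a.(a.X + (0 + X))\{a}) + (0 + (rec X. a.(a.X + (0 + X))\{a})))\{a} → (no moves)
Q's transition system — 3 states:
  t0 = rec X. a.(a.X + b.0 + (0 + X))\{a} → -a-> t1
  t1 = (a.(rec X. a.(a.X + b.0 + (0 + X))\{a}) + b.0 + (0 + (rec X. a.(a.X + b.0 + (0 + X))\{a})))\{a} → -b-> t2
  t2 = 0\{a} → (no moves)
Coarsest stable partition (strong bisimilarity classes):
  B0 = {s0}
  B1 = {s1, t2}
  B2 = {t0}
  B3 = {t1}
s0 ∈ B0, t0 ∈ B2 → different blocks

NO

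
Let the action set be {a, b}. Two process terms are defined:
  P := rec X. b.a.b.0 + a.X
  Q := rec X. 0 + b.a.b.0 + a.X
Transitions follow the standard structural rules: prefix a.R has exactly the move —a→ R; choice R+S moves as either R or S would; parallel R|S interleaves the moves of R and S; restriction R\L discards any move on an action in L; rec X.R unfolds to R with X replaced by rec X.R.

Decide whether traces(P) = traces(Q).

P's transition system — 4 states:
  u0 = rec X. b.a.b.0 + a.X has moves --a--▸ u0, --b--▸ u1
  u1 = a.b.0 has moves --a--▸ u2
  u2 = b.0 has moves --b--▸ u3
  u3 = 0 has moves (no moves)
Q's transition system — 4 states:
  v0 = rec X. 0 + b.a.b.0 + a.X has moves --a--▸ v0, --b--▸ v1
  v1 = a.b.0 has moves --a--▸ v2
  v2 = b.0 has moves --b--▸ v3
  v3 = 0 has moves (no moves)
Coarsest stable partition (strong bisimilarity classes):
  B0 = {u0, v0}
  B1 = {u1, v1}
  B2 = {u2, v2}
  B3 = {u3, v3}
u0 ∈ B0, v0 ∈ B0 → same block
Bisimilar ⇒ trace-equivalent.

YES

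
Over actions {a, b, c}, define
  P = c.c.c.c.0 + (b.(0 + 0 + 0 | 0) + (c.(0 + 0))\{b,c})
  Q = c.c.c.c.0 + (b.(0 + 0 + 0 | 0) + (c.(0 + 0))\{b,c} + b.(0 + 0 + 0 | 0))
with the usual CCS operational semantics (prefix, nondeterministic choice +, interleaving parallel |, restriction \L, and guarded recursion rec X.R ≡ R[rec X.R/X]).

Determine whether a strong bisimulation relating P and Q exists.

LTS(P): 6 reachable states
  s0 = c.c.c.c.0 + (b.(0 + 0 + 0 | 0) + (c.(0 + 0))\{b,c}) ⊢ -b-> s1, -c-> s2
  s1 = 0 + 0 + 0 | 0 ⊢ ∅
  s2 = c.c.c.0 ⊢ -c-> s3
  s3 = c.c.0 ⊢ -c-> s4
  s4 = c.0 ⊢ -c-> s5
  s5 = 0 ⊢ ∅
LTS(Q): 6 reachable states
  t0 = c.c.c.c.0 + (b.(0 + 0 + 0 | 0) + (c.(0 + 0))\{b,c} + b.(0 + 0 + 0 | 0)) ⊢ -b-> t1, -c-> t2
  t1 = 0 + 0 + 0 | 0 ⊢ ∅
  t2 = c.c.c.0 ⊢ -c-> t3
  t3 = c.c.0 ⊢ -c-> t4
  t4 = c.0 ⊢ -c-> t5
  t5 = 0 ⊢ ∅
Coarsest stable partition (strong bisimilarity classes):
  B0 = {s0, t0}
  B1 = {s2, t2}
  B2 = {s3, t3}
  B3 = {s4, t4}
  B4 = {s1, s5, t1, t5}
s0 ∈ B0, t0 ∈ B0 → same block

bisimilar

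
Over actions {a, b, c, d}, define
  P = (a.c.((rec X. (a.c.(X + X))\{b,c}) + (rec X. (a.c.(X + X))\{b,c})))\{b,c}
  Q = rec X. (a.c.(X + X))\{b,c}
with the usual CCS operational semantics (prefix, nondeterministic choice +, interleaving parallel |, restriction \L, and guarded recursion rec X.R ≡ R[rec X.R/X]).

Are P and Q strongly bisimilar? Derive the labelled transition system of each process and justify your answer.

P's transition system — 2 states:
  s0 = (a.c.((rec X. (a.c.(X + X))\{b,c}) + (rec X. (a.c.(X + X))\{b,c})))\{b,c} ⊢ --a--▸ s1
  s1 = (c.((rec X. (a.c.(X + X))\{b,c}) + (rec X. (a.c.(X + X))\{b,c})))\{b,c} ⊢ deadlocked
Q's transition system — 2 states:
  t0 = rec X. (a.c.(X + X))\{b,c} ⊢ --a--▸ t1
  t1 = (c.((rec X. (a.c.(X + X))\{b,c}) + (rec X. (a.c.(X + X))\{b,c})))\{b,c} ⊢ deadlocked
Coarsest stable partition (strong bisimilarity classes):
  B0 = {s0, t0}
  B1 = {s1, t1}
s0 ∈ B0, t0 ∈ B0 → same block

P ~ Q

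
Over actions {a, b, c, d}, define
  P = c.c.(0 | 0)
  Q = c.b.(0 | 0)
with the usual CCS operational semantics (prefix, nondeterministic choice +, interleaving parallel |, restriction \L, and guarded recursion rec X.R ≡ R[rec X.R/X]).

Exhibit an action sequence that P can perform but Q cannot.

cc

P's transition system — 3 states:
  m0 = c.c.(0 | 0) ⊢ -c-> m1
  m1 = c.(0 | 0) ⊢ -c-> m2
  m2 = 0 | 0 ⊢ stopped
Q's transition system — 3 states:
  n0 = c.b.(0 | 0) ⊢ -c-> n1
  n1 = b.(0 | 0) ⊢ -b-> n2
  n2 = 0 | 0 ⊢ stopped
Executing cc from P (initial set {m0}):
  after c @ step 1: {m1}
  after c @ step 2: {m2}
  ✓ P
Executing cc from Q (initial set {n0}):
  after c @ step 1: {n1}
  after c @ step 2: ∅ (Q stuck)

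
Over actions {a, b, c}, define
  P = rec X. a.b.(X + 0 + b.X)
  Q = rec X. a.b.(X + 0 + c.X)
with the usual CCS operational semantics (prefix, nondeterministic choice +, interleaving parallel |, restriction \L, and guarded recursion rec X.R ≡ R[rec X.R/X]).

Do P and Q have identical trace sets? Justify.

trace-distinct — witness ⟨abb⟩

P's transition system — 3 states:
  s0 = rec X. a.b.(X + 0 + b.X) has moves --a--▸ s1
  s1 = b.((rec X. a.b.(X + 0 + b.X)) + 0 + b.(rec X. a.b.(X + 0 + b.X))) has moves --b--▸ s2
  s2 = (rec X. a.b.(X + 0 + b.X)) + 0 + b.(rec X. a.b.(X + 0 + b.X)) has moves --a--▸ s1, --b--▸ s0
Q's transition system — 3 states:
  t0 = rec X. a.b.(X + 0 + c.X) has moves --a--▸ t1
  t1 = b.((rec X. a.b.(X + 0 + c.X)) + 0 + c.(rec X. a.b.(X + 0 + c.X))) has moves --b--▸ t2
  t2 = (rec X. a.b.(X + 0 + c.X)) + 0 + c.(rec X. a.b.(X + 0 + c.X)) has moves --a--▸ t1, --c--▸ t0
Trace ⟨abb⟩ through P, begin at {s0}:
  [1] a ⇒ {s1}
  [2] b ⇒ {s2}
  [3] b ⇒ {s0}
  P completes σ.
Trace ⟨abb⟩ through Q, begin at {t0}:
  [1] a ⇒ {t1}
  [2] b ⇒ {t2}
  [3] b ⇒ ∅  — Q cannot continue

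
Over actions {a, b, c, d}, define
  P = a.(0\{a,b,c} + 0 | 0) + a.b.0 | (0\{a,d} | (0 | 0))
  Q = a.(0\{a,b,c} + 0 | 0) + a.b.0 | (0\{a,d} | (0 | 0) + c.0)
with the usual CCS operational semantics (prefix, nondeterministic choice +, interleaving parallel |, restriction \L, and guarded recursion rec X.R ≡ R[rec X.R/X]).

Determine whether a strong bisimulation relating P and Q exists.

P ≁ Q

Reachable graph of P (4 states):
  s0 = a.(0\{a,b,c} + 0 | 0) + a.b.0 | (0\{a,d} | (0 | 0)) → -a-> s1, -a-> s2
  s1 = 0\{a,b,c} + 0 | 0 → (no moves)
  s2 = b.0 | (0\{a,d} | (0 | 0)) → -b-> s3
  s3 = 0 | (0\{a,d} | (0 | 0)) → (no moves)
Reachable graph of Q (7 states):
  t0 = a.(0\{a,b,c} + 0 | 0) + a.b.0 | (0\{a,d} | (0 | 0) + c.0) → -a-> t1, -a-> t2, -c-> t3
  t1 = 0\{a,b,c} + 0 | 0 → (no moves)
  t2 = b.0 | (0\{a,d} | (0 | 0) + c.0) → -b-> t4, -c-> t5
  t3 = a.b.0 | 0 → -a-> t5
  t4 = 0 | (0\{a,d} | (0 | 0) + c.0) → -c-> t6
  t5 = b.0 | 0 → -b-> t6
  t6 = 0 | 0 → (no moves)
Bisimilarity quotient blocks:
  B0 = {s0}
  B1 = {s1, s3, t1, t6}
  B2 = {s2, t5}
  B3 = {t0}
  B4 = {t3}
  B5 = {t2}
  B6 = {t4}
s0 ∈ B0, t0 ∈ B3 → different blocks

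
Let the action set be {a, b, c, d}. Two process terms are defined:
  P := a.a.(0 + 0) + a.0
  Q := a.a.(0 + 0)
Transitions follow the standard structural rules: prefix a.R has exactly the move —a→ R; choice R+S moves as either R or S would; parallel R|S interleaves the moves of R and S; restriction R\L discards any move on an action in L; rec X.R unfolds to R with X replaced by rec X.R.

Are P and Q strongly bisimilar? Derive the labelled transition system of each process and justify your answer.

P's transition system — 4 states:
  u0 = a.a.(0 + 0) + a.0 :: —a→ u1, —a→ u2
  u1 = 0 :: (no moves)
  u2 = a.(0 + 0) :: —a→ u3
  u3 = 0 + 0 :: (no moves)
Q's transition system — 3 states:
  v0 = a.a.(0 + 0) :: —a→ v1
  v1 = a.(0 + 0) :: —a→ v2
  v2 = 0 + 0 :: (no moves)
Coarsest stable partition (strong bisimilarity classes):
  B0 = {u0}
  B1 = {u1, u3, v2}
  B2 = {u2, v1}
  B3 = {v0}
u0 ∈ B0, v0 ∈ B3 → different blocks

P ≁ Q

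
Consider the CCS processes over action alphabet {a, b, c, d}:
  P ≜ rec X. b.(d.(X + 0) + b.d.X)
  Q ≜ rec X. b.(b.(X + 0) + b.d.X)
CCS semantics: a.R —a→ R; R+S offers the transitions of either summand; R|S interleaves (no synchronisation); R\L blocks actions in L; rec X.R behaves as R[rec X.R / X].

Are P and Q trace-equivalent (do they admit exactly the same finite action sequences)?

NO — witness ⟨bd⟩

P's transition system — 4 states:
  s0 = rec X. b.(d.(X + 0) + b.d.X) → -b-> s1
  s1 = d.((rec X. b.(d.(X + 0) + b.d.X)) + 0) + b.d.(rec X. b.(d.(X + 0) + b.d.X)) → -b-> s2, -d-> s3
  s2 = d.(rec X. b.(d.(X + 0) + b.d.X)) → -d-> s0
  s3 = (rec X. b.(d.(X + 0) + b.d.X)) + 0 → -b-> s1
Q's transition system — 4 states:
  t0 = rec X. b.(b.(X + 0) + b.d.X) → -b-> t1
  t1 = b.((rec X. b.(b.(X + 0) + b.d.X)) + 0) + b.d.(rec X. b.(b.(X + 0) + b.d.X)) → -b-> t2, -b-> t3
  t2 = (rec X. b.(b.(X + 0) + b.d.X)) + 0 → -b-> t1
  t3 = d.(rec X. b.(b.(X + 0) + b.d.X)) → -d-> t0
Executing bd from P (initial set {s0}):
  step 1 (b): {s1}
  step 2 (d): {s3}
  — P admits the full trace.
Executing bd from Q (initial set {t0}):
  step 1 (b): {t1}
  step 2 (d): ∅ (Q stuck)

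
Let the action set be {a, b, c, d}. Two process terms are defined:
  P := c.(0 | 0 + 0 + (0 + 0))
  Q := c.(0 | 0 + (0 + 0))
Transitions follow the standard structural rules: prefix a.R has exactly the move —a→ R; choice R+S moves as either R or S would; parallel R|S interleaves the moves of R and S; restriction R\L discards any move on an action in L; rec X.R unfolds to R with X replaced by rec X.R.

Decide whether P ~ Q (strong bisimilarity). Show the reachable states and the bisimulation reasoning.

P's transition system — 2 states:
  p0 = c.(0 | 0 + 0 + (0 + 0)) → -c-> p1
  p1 = 0 | 0 + 0 + (0 + 0) → ∅
Q's transition system — 2 states:
  q0 = c.(0 | 0 + (0 + 0)) → -c-> q1
  q1 = 0 | 0 + (0 + 0) → ∅
Coarsest stable partition (strong bisimilarity classes):
  B0 = {p0, q0}
  B1 = {p1, q1}
p0 ∈ B0, q0 ∈ B0 → same block

P ~ Q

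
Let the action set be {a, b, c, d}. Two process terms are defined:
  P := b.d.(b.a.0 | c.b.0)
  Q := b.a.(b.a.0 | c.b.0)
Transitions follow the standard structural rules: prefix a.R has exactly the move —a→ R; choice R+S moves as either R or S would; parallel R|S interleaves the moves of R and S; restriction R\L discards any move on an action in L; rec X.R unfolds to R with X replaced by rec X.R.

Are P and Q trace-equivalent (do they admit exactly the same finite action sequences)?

trace-distinct — witness ⟨bd⟩

Reachable graph of P (11 states):
  s0 = b.d.(b.a.0 | c.b.0) → —b→ s1
  s1 = d.(b.a.0 | c.b.0) → —d→ s2
  s2 = b.a.0 | c.b.0 → —b→ s3, —c→ s4
  s3 = a.0 | c.b.0 → —a→ s5, —c→ s6
  s4 = b.a.0 | b.0 → —b→ s6, —b→ s7
  s5 = 0 | c.b.0 → —c→ s8
  s6 = a.0 | b.0 → —a→ s8, —b→ s9
  s7 = b.a.0 | 0 → —b→ s9
  s8 = 0 | b.0 → —b→ s10
  s9 = a.0 | 0 → —a→ s10
  s10 = 0 | 0 → (no moves)
Reachable graph of Q (11 states):
  t0 = b.a.(b.a.0 | c.b.0) → —b→ t1
  t1 = a.(b.a.0 | c.b.0) → —a→ t2
  t2 = b.a.0 | c.b.0 → —b→ t3, —c→ t4
  t3 = a.0 | c.b.0 → —a→ t5, —c→ t6
  t4 = b.a.0 | b.0 → —b→ t6, —b→ t7
  t5 = 0 | c.b.0 → —c→ t8
  t6 = a.0 | b.0 → —a→ t8, —b→ t9
  t7 = b.a.0 | 0 → —b→ t9
  t8 = 0 | b.0 → —b→ t10
  t9 = a.0 | 0 → —a→ t10
  t10 = 0 | 0 → (no moves)
Run σ = ⟨bd⟩ on P: start {s0}
  after b @ step 1: {s1}
  after d @ step 2: {s2}
  ✓ P
Run σ = ⟨bd⟩ on Q: start {t0}
  after b @ step 1: {t1}
  after d @ step 2: no successor for Q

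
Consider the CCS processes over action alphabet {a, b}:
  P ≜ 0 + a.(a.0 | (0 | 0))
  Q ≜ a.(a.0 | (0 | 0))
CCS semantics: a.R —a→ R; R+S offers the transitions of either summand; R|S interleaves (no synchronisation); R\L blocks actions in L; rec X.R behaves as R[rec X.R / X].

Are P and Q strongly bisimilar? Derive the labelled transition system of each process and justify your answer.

P ~ Q

LTS(P): 3 reachable states
  u0 = 0 + a.(a.0 | (0 | 0)) ⊢ --a--▸ u1
  u1 = a.0 | (0 | 0) ⊢ --a--▸ u2
  u2 = 0 | (0 | 0) ⊢ (no moves)
LTS(Q): 3 reachable states
  v0 = a.(a.0 | (0 | 0)) ⊢ --a--▸ v1
  v1 = a.0 | (0 | 0) ⊢ --a--▸ v2
  v2 = 0 | (0 | 0) ⊢ (no moves)
Coarsest stable partition (strong bisimilarity classes):
  B0 = {u0, v0}
  B1 = {u1, v1}
  B2 = {u2, v2}
u0 ∈ B0, v0 ∈ B0 → same block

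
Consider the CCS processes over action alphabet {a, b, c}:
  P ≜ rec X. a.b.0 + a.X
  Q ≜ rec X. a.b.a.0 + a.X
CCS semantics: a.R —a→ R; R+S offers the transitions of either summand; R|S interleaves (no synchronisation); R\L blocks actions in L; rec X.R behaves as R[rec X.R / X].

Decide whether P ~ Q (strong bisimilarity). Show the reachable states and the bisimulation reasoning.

P's transition system — 3 states:
  s0 = rec X. a.b.0 + a.X has moves ··a··> s0, ··a··> s1
  s1 = b.0 has moves ··b··> s2
  s2 = 0 has moves (no moves)
Q's transition system — 4 states:
  t0 = rec X. a.b.a.0 + a.X has moves ··a··> t0, ··a··> t1
  t1 = b.a.0 has moves ··b··> t2
  t2 = a.0 has moves ··a··> t3
  t3 = 0 has moves (no moves)
Coarsest stable partition (strong bisimilarity classes):
  B0 = {s0}
  B1 = {s1}
  B2 = {s2, t3}
  B3 = {t0}
  B4 = {t1}
  B5 = {t2}
s0 ∈ B0, t0 ∈ B3 → different blocks

NO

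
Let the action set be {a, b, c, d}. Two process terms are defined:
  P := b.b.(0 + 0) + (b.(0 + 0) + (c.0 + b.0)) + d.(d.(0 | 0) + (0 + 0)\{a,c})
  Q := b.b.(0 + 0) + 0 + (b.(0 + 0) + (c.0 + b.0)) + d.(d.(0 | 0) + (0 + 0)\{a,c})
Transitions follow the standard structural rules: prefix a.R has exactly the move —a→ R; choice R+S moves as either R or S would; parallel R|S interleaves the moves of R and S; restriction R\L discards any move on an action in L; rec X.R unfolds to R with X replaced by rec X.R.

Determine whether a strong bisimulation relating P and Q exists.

LTS(P): 6 reachable states
  m0 = b.b.(0 + 0) + (b.(0 + 0) + (c.0 + b.0)) + d.(d.(0 | 0) + (0 + 0)\{a,c}) | —b→ m1, —b→ m2, —b→ m3, —c→ m1, —d→ m4
  m1 = 0 | ∅
  m2 = 0 + 0 | ∅
  m3 = b.(0 + 0) | —b→ m2
  m4 = d.(0 | 0) + (0 + 0)\{a,c} | —d→ m5
  m5 = 0 | 0 | ∅
LTS(Q): 6 reachable states
  n0 = b.b.(0 + 0) + 0 + (b.(0 + 0) + (c.0 + b.0)) + d.(d.(0 | 0) + (0 + 0)\{a,c}) | —b→ n1, —b→ n2, —b→ n3, —c→ n1, —d→ n4
  n1 = 0 | ∅
  n2 = 0 + 0 | ∅
  n3 = b.(0 + 0) | —b→ n2
  n4 = d.(0 | 0) + (0 + 0)\{a,c} | —d→ n5
  n5 = 0 | 0 | ∅
Partition-refinement fixed point:
  B0 = {m0, n0}
  B1 = {m1, m2, m5, n1, n2, n5}
  B2 = {m3, n3}
  B3 = {m4, n4}
m0 ∈ B0, n0 ∈ B0 → same block

bisimilar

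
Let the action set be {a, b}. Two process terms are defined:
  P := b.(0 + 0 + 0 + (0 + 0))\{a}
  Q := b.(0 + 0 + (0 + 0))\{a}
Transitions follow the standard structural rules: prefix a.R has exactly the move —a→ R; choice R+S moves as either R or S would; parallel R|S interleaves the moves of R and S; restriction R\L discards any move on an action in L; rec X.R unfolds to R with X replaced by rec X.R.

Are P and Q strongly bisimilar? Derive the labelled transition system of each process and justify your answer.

P ~ Q

P's transition system — 2 states:
  s0 = b.(0 + 0 + 0 + (0 + 0))\{a} :: ··b··> s1
  s1 = (0 + 0 + 0 + (0 + 0))\{a} :: stopped
Q's transition system — 2 states:
  t0 = b.(0 + 0 + (0 + 0))\{a} :: ··b··> t1
  t1 = (0 + 0 + (0 + 0))\{a} :: stopped
Coarsest stable partition (strong bisimilarity classes):
  B0 = {s0, t0}
  B1 = {s1, t1}
s0 ∈ B0, t0 ∈ B0 → same block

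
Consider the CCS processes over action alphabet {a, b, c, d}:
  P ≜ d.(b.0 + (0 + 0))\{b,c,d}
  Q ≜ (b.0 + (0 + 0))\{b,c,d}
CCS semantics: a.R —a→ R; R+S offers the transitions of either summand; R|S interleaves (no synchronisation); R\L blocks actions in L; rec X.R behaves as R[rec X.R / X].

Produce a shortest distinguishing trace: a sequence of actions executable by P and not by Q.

d

P's transition system — 2 states:
  s0 = d.(b.0 + (0 + 0))\{b,c,d} | ··d··> s1
  s1 = (b.0 + (0 + 0))\{b,c,d} | ·
Q's transition system — 1 states:
  t0 = (b.0 + (0 + 0))\{b,c,d} | ·
Run σ = ⟨d⟩ on P: start {s0}
  [1] d ⇒ {s1}
  P completes σ.
Run σ = ⟨d⟩ on Q: start {t0}
  [1] d ⇒ ∅ (Q stuck)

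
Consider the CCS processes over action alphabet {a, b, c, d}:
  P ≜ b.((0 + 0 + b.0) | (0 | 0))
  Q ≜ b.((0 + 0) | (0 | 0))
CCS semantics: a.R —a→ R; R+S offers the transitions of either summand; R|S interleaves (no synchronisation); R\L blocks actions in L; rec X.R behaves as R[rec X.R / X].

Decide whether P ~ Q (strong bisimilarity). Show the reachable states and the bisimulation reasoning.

NO

LTS(P): 3 reachable states
  u0 = b.((0 + 0 + b.0) | (0 | 0)) has moves =b=> u1
  u1 = (0 + 0 + b.0) | (0 | 0) has moves =b=> u2
  u2 = 0 | (0 | 0) has moves deadlocked
LTS(Q): 2 reachable states
  v0 = b.((0 + 0) | (0 | 0)) has moves =b=> v1
  v1 = (0 + 0) | (0 | 0) has moves deadlocked
Bisimilarity quotient blocks:
  B0 = {u0}
  B1 = {u1, v0}
  B2 = {u2, v1}
u0 ∈ B0, v0 ∈ B1 → different blocks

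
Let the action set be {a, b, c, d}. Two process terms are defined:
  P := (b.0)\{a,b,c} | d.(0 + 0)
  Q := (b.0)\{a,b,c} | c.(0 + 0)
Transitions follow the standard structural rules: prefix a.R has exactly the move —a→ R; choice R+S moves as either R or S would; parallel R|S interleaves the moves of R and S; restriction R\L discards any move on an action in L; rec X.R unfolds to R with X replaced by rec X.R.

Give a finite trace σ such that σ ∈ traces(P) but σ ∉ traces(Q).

d

P's transition system — 2 states:
  u0 = (b.0)\{a,b,c} | d.(0 + 0) has moves —d→ u1
  u1 = (b.0)\{a,b,c} | (0 + 0) has moves (no moves)
Q's transition system — 2 states:
  v0 = (b.0)\{a,b,c} | c.(0 + 0) has moves —c→ v1
  v1 = (b.0)\{a,b,c} | (0 + 0) has moves (no moves)
Trace ⟨d⟩ through P, begin at {u0}:
  [1] d ⇒ {u1}
  ✓ P
Trace ⟨d⟩ through Q, begin at {v0}:
  [1] d ⇒ ∅  — Q cannot continue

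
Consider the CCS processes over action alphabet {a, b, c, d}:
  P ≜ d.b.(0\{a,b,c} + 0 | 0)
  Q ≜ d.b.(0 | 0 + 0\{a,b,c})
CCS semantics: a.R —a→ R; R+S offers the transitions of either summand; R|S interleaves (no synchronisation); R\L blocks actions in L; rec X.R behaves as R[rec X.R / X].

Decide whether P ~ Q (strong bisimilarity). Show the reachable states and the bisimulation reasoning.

P's transition system — 3 states:
  p0 = d.b.(0\{a,b,c} + 0 | 0) ⊢ --d--▸ p1
  p1 = b.(0\{a,b,c} + 0 | 0) ⊢ --b--▸ p2
  p2 = 0\{a,b,c} + 0 | 0 ⊢ deadlocked
Q's transition system — 3 states:
  q0 = d.b.(0 | 0 + 0\{a,b,c}) ⊢ --d--▸ q1
  q1 = b.(0 | 0 + 0\{a,b,c}) ⊢ --b--▸ q2
  q2 = 0 | 0 + 0\{a,b,c} ⊢ deadlocked
Partition-refinement fixed point:
  B0 = {p0, q0}
  B1 = {p1, q1}
  B2 = {p2, q2}
p0 ∈ B0, q0 ∈ B0 → same block

YES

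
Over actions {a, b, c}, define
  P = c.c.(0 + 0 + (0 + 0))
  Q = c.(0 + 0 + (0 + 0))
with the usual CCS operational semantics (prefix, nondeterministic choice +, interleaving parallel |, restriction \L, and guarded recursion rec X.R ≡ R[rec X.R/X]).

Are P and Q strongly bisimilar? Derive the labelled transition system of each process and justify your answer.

P ≁ Q

LTS(P): 3 reachable states
  m0 = c.c.(0 + 0 + (0 + 0)) → -c-> m1
  m1 = c.(0 + 0 + (0 + 0)) → -c-> m2
  m2 = 0 + 0 + (0 + 0) → ∅
LTS(Q): 2 reachable states
  n0 = c.(0 + 0 + (0 + 0)) → -c-> n1
  n1 = 0 + 0 + (0 + 0) → ∅
Partition-refinement fixed point:
  B0 = {m0}
  B1 = {m1, n0}
  B2 = {m2, n1}
m0 ∈ B0, n0 ∈ B1 → different blocks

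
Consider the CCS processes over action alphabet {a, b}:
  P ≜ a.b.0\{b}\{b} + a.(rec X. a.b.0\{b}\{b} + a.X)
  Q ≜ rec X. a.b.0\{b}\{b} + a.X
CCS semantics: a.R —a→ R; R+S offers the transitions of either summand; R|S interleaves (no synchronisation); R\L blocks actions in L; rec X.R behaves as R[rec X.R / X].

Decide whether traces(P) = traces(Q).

Reachable graph of P (4 states):
  s0 = a.b.0\{b}\{b} + a.(rec X. a.b.0\{b}\{b} + a.X) → -a-> s1, -a-> s2
  s1 = b.0\{b}\{b} → -b-> s3
  s2 = rec X. a.b.0\{b}\{b} + a.X → -a-> s1, -a-> s2
  s3 = 0\{b}\{b} → ·
Reachable graph of Q (3 states):
  t0 = rec X. a.b.0\{b}\{b} + a.X → -a-> t0, -a-> t1
  t1 = b.0\{b}\{b} → -b-> t2
  t2 = 0\{b}\{b} → ·
Bisimilarity quotient blocks:
  B0 = {s0, s2, t0}
  B1 = {s1, t1}
  B2 = {s3, t2}
s0 ∈ B0, t0 ∈ B0 → same block
Bisimilar ⇒ trace-equivalent.

YES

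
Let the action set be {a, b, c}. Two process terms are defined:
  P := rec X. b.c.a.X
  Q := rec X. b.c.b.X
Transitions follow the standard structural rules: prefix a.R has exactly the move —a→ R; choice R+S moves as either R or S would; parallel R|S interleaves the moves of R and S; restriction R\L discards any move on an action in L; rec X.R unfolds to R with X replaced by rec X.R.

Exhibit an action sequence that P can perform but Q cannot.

LTS(P): 3 reachable states
  m0 = rec X. b.c.a.X ⊢ —b→ m1
  m1 = c.a.(rec X. b.c.a.X) ⊢ —c→ m2
  m2 = a.(rec X. b.c.a.X) ⊢ —a→ m0
LTS(Q): 3 reachable states
  n0 = rec X. b.c.b.X ⊢ —b→ n1
  n1 = c.b.(rec X. b.c.b.X) ⊢ —c→ n2
  n2 = b.(rec X. b.c.b.X) ⊢ —b→ n0
Run σ = ⟨bca⟩ on P: start {m0}
  after b @ step 1: {m1}
  after c @ step 2: {m2}
  after a @ step 3: {m0}
  — P admits the full trace.
Run σ = ⟨bca⟩ on Q: start {n0}
  after b @ step 1: {n1}
  after c @ step 2: {n2}
  after a @ step 3: no successor for Q

bca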